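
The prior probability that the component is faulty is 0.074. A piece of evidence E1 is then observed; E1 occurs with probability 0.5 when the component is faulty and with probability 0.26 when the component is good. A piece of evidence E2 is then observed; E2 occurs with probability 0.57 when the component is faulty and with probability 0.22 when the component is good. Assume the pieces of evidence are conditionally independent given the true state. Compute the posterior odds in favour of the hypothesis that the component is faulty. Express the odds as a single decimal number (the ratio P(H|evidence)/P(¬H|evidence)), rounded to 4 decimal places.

Prior odds = 0.074/(1−0.074) = 0.079914. In log-odds, ln(0.079914) = -2.5268.
Add log likelihood ratios: ln(1.9231) + ln(2.5909) = 1.6059.
Posterior log-odds = -0.92087, so posterior odds = exp(-0.92087) = 0.39817.

Posterior odds ≈ 0.3982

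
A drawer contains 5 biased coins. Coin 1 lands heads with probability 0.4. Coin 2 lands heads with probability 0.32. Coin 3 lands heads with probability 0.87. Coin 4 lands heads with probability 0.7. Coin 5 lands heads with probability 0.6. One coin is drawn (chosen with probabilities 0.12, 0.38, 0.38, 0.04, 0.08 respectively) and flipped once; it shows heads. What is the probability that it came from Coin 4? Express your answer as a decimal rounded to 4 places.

P(heads|C1) = 0.4; P(heads|C2) = 0.32; P(heads|C3) = 0.87; P(heads|C4) = 0.7; P(heads|C5) = 0.6.
Prior × likelihood for each source: 0.12·0.4=0.04800, 0.38·0.32=0.1216, 0.38·0.87=0.3306, 0.04·0.7=0.02800, 0.08·0.6=0.04800. Summing gives P(heads) = 0.57620.
P(Coin 4 | heads) = 0.02800 / 0.57620 = 0.0486.

Posterior probability ≈ 0.0486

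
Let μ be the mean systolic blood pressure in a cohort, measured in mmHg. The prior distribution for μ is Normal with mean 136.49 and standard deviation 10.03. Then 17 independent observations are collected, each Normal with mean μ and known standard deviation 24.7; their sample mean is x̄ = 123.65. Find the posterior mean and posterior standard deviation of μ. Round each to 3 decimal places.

Posterior mean ≈ 127.026; posterior SD ≈ 5.143

With known σ, the Normal prior is conjugate. Weight on the data is w = (n/σ²)/(n/σ² + 1/τ₀²) = 0.0278647/(0.0278647+0.00994027) = 0.73706.
Posterior mean = w·x̄ + (1−w)·μ₀ = 0.73706·123.65 + 0.26294·136.49 = 127.026. Posterior variance = 1/(0.0278647+0.00994027) = 26.4515, so SD = 5.143.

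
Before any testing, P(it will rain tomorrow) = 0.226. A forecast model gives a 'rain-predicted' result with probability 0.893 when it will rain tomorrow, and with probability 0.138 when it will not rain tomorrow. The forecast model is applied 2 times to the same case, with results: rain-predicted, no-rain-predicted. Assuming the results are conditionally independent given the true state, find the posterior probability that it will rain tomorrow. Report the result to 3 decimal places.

With H the event that it will rain tomorrow, the joint likelihood of the observed sequence is P(data|H) = 0.893·0.107 = 0.095551 and P(data|¬H) = 0.138·0.862 = 0.11896.
Bayes: P(H|data) = 0.226·0.095551 / (0.226·0.095551 + 0.774·0.11896) = 0.021595/0.11367 = 0.1900.

Posterior P(H) ≈ 0.190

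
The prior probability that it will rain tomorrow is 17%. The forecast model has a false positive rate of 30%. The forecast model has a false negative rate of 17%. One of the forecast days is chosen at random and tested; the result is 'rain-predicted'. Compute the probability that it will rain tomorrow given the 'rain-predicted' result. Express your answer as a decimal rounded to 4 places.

P(H | E) ≈ 0.3617

Let H be the event that it will rain tomorrow. P(H) = 0.17, so P(¬H) = 0.83. With E the 'rain-predicted' result, P(E|H) = 0.83 and P(E|¬H) = 0.3.
P(E) = 0.83·0.17 + 0.3·0.83 = 0.14110 + 0.24900 = 0.39010.
By Bayes' theorem, P(H|E) = 0.14110 / 0.39010 = 0.3617.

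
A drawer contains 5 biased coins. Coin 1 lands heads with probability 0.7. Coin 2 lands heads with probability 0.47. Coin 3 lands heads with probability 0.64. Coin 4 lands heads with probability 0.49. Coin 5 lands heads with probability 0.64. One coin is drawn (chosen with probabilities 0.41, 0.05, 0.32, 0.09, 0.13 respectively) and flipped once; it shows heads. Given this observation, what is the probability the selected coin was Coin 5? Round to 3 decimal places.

Posterior probability ≈ 0.129

Tabulate prior·likelihood by source: [1] prior 0.41, lik 0.7, product 0.2870; [2] prior 0.05, lik 0.47, product 0.02350; [3] prior 0.32, lik 0.64, product 0.2048; [4] prior 0.09, lik 0.49, product 0.04410; [5] prior 0.13, lik 0.64, product 0.08320.
Normalizing constant = 0.64260; the posterior for Coin 5 is its product over the sum, 0.08320/0.64260 = 0.129.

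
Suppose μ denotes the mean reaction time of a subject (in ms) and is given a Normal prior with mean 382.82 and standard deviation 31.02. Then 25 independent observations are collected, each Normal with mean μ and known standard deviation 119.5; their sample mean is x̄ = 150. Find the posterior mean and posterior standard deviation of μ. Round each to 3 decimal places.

Posterior mean ≈ 236.725; posterior SD ≈ 18.932

With known σ, the Normal prior is conjugate. Weight on the data is w = (n/σ²)/(n/σ² + 1/τ₀²) = 0.00175067/(0.00175067+0.00103924) = 0.62750.
Posterior mean = w·x̄ + (1−w)·μ₀ = 0.62750·150 + 0.37250·382.82 = 236.725. Posterior variance = 1/(0.00175067+0.00103924) = 358.434, so SD = 18.932.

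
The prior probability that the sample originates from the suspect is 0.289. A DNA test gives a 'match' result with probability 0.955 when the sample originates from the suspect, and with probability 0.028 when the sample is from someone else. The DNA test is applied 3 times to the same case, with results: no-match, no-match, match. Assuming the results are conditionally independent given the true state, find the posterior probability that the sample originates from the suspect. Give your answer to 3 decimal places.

With H the event that the sample originates from the suspect, the joint likelihood of the observed sequence is P(data|H) = 0.045·0.045·0.955 = 0.0019339 and P(data|¬H) = 0.972·0.972·0.028 = 0.026454.
Bayes: P(H|data) = 0.289·0.0019339 / (0.289·0.0019339 + 0.711·0.026454) = 0.00055889/0.019368 = 0.0289.

Posterior P(H) ≈ 0.029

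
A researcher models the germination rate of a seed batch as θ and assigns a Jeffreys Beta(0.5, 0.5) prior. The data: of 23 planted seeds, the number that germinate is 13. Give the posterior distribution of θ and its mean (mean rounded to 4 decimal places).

The binomial likelihood is conjugate to the Beta prior: with 13 successes and 10 failures, the posterior is Beta(0.5+13, 0.5+10) = Beta(13.5, 10.5).
Posterior mean = α/(α+β) = 13.5/24 = 0.5625.

Posterior: Beta(13.5, 10.5); mean ≈ 0.5625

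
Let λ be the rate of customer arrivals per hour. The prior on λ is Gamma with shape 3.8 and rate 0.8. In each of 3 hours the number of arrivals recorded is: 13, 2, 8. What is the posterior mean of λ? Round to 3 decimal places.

Posterior mean ≈ 7.053

The Poisson likelihood adds the total count to the shape and the number of exposure periods to the rate. Here ∑xᵢ = 23 and n = 3, so shape 3.8→26.8 and rate 0.8→3.8.
Posterior mean = shape/rate = 26.8/3.8 = 7.053.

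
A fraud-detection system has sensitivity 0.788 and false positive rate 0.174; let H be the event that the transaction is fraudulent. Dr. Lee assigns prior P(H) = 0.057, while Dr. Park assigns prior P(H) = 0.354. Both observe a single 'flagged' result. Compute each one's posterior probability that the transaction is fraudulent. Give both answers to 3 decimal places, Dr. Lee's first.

P('+'|H) = 0.788, P('+'|¬H) = 0.174.
Dr. Lee: numerator 0.788·0.057 = 0.044916; evidence = 0.044916+0.174·0.943 = 0.20900; posterior = 0.215.
Dr. Park: numerator 0.788·0.354 = 0.27895; evidence = 0.27895+0.174·0.646 = 0.39136; posterior = 0.713.

Dr. Lee: 0.215; Dr. Park: 0.713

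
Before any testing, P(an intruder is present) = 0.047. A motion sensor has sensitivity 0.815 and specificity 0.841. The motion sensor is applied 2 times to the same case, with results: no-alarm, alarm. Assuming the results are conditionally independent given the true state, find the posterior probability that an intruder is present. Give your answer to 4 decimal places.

Let H be the event that an intruder is present; start with P(H) = 0.047. P('alarm'|H) = 0.815, P('alarm'|¬H) = 0.159.
Update on result 1 ('no-alarm'): P(H) ← 0.185·0.0470 / (0.185·0.0470 + 0.841·0.9530) = 0.0086950/0.81017 = 0.0107.
Update on result 2 ('alarm'): P(H) ← 0.815·0.0107 / (0.815·0.0107 + 0.159·0.9893) = 0.0087469/0.16604 = 0.0527.

Posterior P(H) ≈ 0.0527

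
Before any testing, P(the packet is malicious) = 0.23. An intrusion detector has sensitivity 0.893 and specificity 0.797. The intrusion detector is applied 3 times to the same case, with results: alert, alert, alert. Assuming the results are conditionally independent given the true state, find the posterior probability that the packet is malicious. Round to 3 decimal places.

With H the event that the packet is malicious, the joint likelihood of the observed sequence is P(data|H) = 0.893·0.893·0.893 = 0.71212 and P(data|¬H) = 0.203·0.203·0.203 = 0.0083654.
Bayes: P(H|data) = 0.23·0.71212 / (0.23·0.71212 + 0.77·0.0083654) = 0.16379/0.17023 = 0.9622.

Posterior P(H) ≈ 0.962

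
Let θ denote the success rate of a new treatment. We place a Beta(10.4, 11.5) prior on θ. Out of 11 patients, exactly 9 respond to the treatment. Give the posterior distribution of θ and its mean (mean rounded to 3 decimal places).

Posterior: Beta(19.4, 13.5); mean ≈ 0.590

The binomial likelihood is conjugate to the Beta prior: with 9 successes and 2 failures, the posterior is Beta(10.4+9, 11.5+2) = Beta(19.4, 13.5).
Posterior mean = α/(α+β) = 19.4/32.9 = 0.590.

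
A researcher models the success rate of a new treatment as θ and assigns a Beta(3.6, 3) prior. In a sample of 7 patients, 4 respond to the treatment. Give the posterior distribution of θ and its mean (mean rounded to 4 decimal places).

Posterior: Beta(7.6, 6); mean ≈ 0.5588

The binomial likelihood is conjugate to the Beta prior: with 4 successes and 3 failures, the posterior is Beta(3.6+4, 3+3) = Beta(7.6, 6).
E[θ | data] = 7.6/(7.6+6) = 0.5588.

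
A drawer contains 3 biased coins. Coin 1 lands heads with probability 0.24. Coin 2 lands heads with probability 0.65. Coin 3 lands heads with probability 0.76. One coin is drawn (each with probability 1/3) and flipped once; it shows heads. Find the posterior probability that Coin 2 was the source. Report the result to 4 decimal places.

Posterior probability ≈ 0.3939

Tabulate prior·likelihood by source: [1] prior 0.333333, lik 0.24, product 0.08000; [2] prior 0.333333, lik 0.65, product 0.2167; [3] prior 0.333333, lik 0.76, product 0.2533.
Normalizing constant = 0.55000; the posterior for Coin 2 is its product over the sum, 0.2167/0.55000 = 0.3939.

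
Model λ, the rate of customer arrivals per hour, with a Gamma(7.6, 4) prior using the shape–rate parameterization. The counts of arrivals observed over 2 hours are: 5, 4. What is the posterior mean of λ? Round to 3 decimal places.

Posterior mean ≈ 2.767

The Poisson likelihood adds the total count to the shape and the number of exposure periods to the rate. Here ∑xᵢ = 9 and n = 2, so shape 7.6→16.6 and rate 4→6.
E[λ | data] = 16.6/6 = 2.767.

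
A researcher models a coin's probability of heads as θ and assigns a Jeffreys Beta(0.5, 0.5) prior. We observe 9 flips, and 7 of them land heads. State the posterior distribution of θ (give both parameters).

The binomial likelihood is conjugate to the Beta prior: with 7 successes and 2 failures, the posterior is Beta(0.5+7, 0.5+2) = Beta(7.5, 2.5).

Posterior: Beta(7.5, 2.5)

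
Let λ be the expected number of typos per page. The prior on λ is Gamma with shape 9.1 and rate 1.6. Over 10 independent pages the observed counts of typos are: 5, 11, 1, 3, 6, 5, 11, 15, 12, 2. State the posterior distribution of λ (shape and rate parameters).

The Poisson likelihood adds the total count to the shape and the number of exposure periods to the rate. Here ∑xᵢ = 71 and n = 10, so shape 9.1→80.1 and rate 1.6→11.6.

Posterior: Gamma(shape=80.1, rate=11.6)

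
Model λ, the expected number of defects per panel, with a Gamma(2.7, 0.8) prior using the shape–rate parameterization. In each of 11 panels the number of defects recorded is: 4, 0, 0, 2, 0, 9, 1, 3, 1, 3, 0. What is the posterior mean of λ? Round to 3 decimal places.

Posterior mean ≈ 2.178

The Poisson likelihood adds the total count to the shape and the number of exposure periods to the rate. Here ∑xᵢ = 23 and n = 11, so shape 2.7→25.7 and rate 0.8→11.8.
Posterior mean = shape/rate = 25.7/11.8 = 2.178.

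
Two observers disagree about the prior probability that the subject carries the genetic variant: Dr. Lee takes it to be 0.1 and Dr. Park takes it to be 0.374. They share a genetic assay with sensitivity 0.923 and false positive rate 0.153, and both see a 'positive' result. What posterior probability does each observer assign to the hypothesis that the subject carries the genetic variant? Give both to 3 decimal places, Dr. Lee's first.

Dr. Lee: 0.401; Dr. Park: 0.783

P('+'|H) = 0.923, P('+'|¬H) = 0.153.
Dr. Lee: numerator 0.923·0.1 = 0.092300; evidence = 0.092300+0.153·0.9 = 0.23000; posterior = 0.401.
Dr. Park: numerator 0.923·0.374 = 0.34520; evidence = 0.34520+0.153·0.626 = 0.44098; posterior = 0.783.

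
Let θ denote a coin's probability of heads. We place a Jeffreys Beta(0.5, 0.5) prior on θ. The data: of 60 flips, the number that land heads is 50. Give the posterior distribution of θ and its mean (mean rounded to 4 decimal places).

The binomial likelihood is conjugate to the Beta prior: with 50 successes and 10 failures, the posterior is Beta(0.5+50, 0.5+10) = Beta(50.5, 10.5).
E[θ | data] = 50.5/(50.5+10.5) = 0.8279.

Posterior: Beta(50.5, 10.5); mean ≈ 0.8279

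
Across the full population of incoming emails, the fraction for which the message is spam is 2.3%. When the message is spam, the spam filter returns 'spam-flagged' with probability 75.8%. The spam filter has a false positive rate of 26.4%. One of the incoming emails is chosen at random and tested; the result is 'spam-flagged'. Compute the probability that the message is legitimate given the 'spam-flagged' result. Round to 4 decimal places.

P(¬H | E) ≈ 0.9367

Write H for 'the message is spam'. Prior odds H:¬H = 0.023/0.977 = 0.023541. For the 'spam-flagged' outcome, the likelihood ratio is 0.758/0.264 = 2.8712.
Posterior odds = 0.023541 × 2.8712 = 0.067593, so P(H|E) = 0.067593/(1+0.067593) = 0.0633. Then P(¬H|E) = 1 − 0.0633 = 0.9367.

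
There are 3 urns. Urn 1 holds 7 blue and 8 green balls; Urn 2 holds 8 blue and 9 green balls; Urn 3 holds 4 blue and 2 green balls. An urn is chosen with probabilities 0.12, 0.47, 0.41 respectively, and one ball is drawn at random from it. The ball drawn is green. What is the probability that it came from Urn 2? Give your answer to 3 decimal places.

Posterior probability ≈ 0.554

Tabulate prior·likelihood by source: [1] prior 0.12, lik 0.5333, product 0.06400; [2] prior 0.47, lik 0.5294, product 0.2488; [3] prior 0.41, lik 0.3333, product 0.1367.
Normalizing constant = 0.44949; the posterior for Urn 2 is its product over the sum, 0.2488/0.44949 = 0.554.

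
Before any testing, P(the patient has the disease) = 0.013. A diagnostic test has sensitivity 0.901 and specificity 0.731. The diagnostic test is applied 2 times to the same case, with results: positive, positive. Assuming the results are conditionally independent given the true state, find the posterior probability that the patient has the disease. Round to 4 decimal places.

Let H be the event that the patient has the disease; start with P(H) = 0.013. P('positive'|H) = 0.901, P('positive'|¬H) = 0.269.
Update on result 1 ('positive'): P(H) ← 0.901·0.0130 / (0.901·0.0130 + 0.269·0.9870) = 0.011713/0.27722 = 0.0423.
Update on result 2 ('positive'): P(H) ← 0.901·0.0423 / (0.901·0.0423 + 0.269·0.9577) = 0.038069/0.29570 = 0.1287.

Posterior P(H) ≈ 0.1287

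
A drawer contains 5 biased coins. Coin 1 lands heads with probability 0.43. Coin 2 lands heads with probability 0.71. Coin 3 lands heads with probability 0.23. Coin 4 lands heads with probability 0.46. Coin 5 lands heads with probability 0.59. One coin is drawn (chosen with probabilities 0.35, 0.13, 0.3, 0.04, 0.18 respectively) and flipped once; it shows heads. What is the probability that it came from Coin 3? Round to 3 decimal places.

Posterior probability ≈ 0.158

P(heads|C1) = 0.43; P(heads|C2) = 0.71; P(heads|C3) = 0.23; P(heads|C4) = 0.46; P(heads|C5) = 0.59.
Prior × likelihood for each source: 0.35·0.43=0.1505, 0.13·0.71=0.09230, 0.3·0.23=0.06900, 0.04·0.46=0.01840, 0.18·0.59=0.1062. Summing gives P(heads) = 0.43640.
P(Coin 3 | heads) = 0.06900 / 0.43640 = 0.158.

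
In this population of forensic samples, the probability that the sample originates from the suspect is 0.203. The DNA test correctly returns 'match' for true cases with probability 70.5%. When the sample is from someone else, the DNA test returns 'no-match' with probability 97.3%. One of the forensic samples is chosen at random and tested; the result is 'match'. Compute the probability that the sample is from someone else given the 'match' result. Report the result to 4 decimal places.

P(¬H | E) ≈ 0.1307

Write H for 'the sample originates from the suspect'. Prior odds H:¬H = 0.203/0.797 = 0.25471. For the 'match' outcome, the likelihood ratio is 0.705/0.027 = 26.111.
Posterior odds = 0.25471 × 26.111 = 6.6506, so P(H|E) = 6.6506/(1+6.6506) = 0.8693. Then P(¬H|E) = 1 − 0.8693 = 0.1307.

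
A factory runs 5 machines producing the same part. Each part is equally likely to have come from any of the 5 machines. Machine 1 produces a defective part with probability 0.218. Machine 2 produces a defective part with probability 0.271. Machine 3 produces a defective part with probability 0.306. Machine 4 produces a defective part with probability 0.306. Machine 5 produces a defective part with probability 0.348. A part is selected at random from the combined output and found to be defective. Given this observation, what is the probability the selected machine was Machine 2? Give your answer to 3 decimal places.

Tabulate prior·likelihood by source: [1] prior 0.2, lik 0.218, product 0.04360; [2] prior 0.2, lik 0.271, product 0.05420; [3] prior 0.2, lik 0.306, product 0.06120; [4] prior 0.2, lik 0.306, product 0.06120; [5] prior 0.2, lik 0.348, product 0.06960.
Normalizing constant = 0.28980; the posterior for Machine 2 is its product over the sum, 0.05420/0.28980 = 0.187.

Posterior probability ≈ 0.187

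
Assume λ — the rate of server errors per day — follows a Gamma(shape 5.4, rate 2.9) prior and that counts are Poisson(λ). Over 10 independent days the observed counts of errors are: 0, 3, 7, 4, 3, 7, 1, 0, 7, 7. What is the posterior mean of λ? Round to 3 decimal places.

The Poisson likelihood adds the total count to the shape and the number of exposure periods to the rate. Here ∑xᵢ = 39 and n = 10, so shape 5.4→44.4 and rate 2.9→12.9.
E[λ | data] = 44.4/12.9 = 3.442.

Posterior mean ≈ 3.442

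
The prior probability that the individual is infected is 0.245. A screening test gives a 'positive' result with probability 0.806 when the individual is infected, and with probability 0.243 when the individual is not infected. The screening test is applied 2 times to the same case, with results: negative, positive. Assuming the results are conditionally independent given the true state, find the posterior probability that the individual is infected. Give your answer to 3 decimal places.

Posterior P(H) ≈ 0.216

With H the event that the individual is infected, the joint likelihood of the observed sequence is P(data|H) = 0.194·0.806 = 0.15636 and P(data|¬H) = 0.757·0.243 = 0.18395.
Bayes: P(H|data) = 0.245·0.15636 / (0.245·0.15636 + 0.755·0.18395) = 0.038309/0.17719 = 0.2162.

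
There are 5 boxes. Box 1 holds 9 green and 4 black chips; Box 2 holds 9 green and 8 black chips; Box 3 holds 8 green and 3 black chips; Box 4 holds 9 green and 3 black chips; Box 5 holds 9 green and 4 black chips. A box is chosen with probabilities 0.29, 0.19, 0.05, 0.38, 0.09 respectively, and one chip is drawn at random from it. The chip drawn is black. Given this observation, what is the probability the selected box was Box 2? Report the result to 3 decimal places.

P(black|Box 1) = 0.3077; P(black|Box 2) = 0.4706; P(black|Box 3) = 0.2727; P(black|Box 4) = 0.25; P(black|Box 5) = 0.3077.
Prior × likelihood for each source: 0.29·0.3077=0.08923, 0.19·0.4706=0.08941, 0.05·0.2727=0.01364, 0.38·0.25=0.09500, 0.09·0.3077=0.02769. Summing gives P(black) = 0.31497.
P(Box 2 | black) = 0.08941 / 0.31497 = 0.284.

Posterior probability ≈ 0.284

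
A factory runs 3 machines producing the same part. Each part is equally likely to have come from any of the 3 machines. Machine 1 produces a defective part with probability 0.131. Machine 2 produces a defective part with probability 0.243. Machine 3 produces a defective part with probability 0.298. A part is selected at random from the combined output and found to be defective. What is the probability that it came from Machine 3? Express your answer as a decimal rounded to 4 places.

Posterior probability ≈ 0.4435

P(defective|M1) = 0.131; P(defective|M2) = 0.243; P(defective|M3) = 0.298.
Prior × likelihood for each source: 0.333333·0.131=0.04367, 0.333333·0.243=0.08100, 0.333333·0.298=0.09933. Summing gives P(defective) = 0.22400.
P(Machine 3 | defective) = 0.09933 / 0.22400 = 0.4435.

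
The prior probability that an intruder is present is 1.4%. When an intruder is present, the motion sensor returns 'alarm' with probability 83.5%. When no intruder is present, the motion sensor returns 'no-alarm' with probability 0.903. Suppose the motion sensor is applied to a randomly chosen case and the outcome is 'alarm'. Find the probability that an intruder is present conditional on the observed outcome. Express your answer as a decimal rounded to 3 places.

P(H | E) ≈ 0.109

Let H be the event that an intruder is present. P(H) = 0.014, so P(¬H) = 0.986. With E the 'alarm' result, P(E|H) = 0.835 and P(E|¬H) = 0.097.
P(E) = 0.835·0.014 + 0.097·0.986 = 0.011690 + 0.095642 = 0.10733.
By Bayes' theorem, P(H|E) = 0.011690 / 0.10733 = 0.109.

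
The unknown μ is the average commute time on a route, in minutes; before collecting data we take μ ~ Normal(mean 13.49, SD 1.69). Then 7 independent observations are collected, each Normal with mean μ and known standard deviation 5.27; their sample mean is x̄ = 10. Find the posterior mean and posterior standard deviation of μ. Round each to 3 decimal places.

With known σ, the Normal prior is conjugate. Weight on the data is w = (n/σ²)/(n/σ² + 1/τ₀²) = 0.252044/(0.252044+0.350128) = 0.41856.
Posterior mean = w·x̄ + (1−w)·μ₀ = 0.41856·10 + 0.58144·13.49 = 12.029. Posterior variance = 1/(0.252044+0.350128) = 1.66065, so SD = 1.289.

Posterior mean ≈ 12.029; posterior SD ≈ 1.289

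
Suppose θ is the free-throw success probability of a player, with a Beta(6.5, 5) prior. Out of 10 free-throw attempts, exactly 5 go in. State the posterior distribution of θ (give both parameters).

Posterior: Beta(11.5, 10)

The binomial likelihood is conjugate to the Beta prior: with 5 successes and 5 failures, the posterior is Beta(6.5+5, 5+5) = Beta(11.5, 10).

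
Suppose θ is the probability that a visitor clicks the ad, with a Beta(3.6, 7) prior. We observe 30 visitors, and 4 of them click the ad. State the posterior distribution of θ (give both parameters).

The binomial likelihood is conjugate to the Beta prior: with 4 successes and 26 failures, the posterior is Beta(3.6+4, 7+26) = Beta(7.6, 33).

Posterior: Beta(7.6, 33)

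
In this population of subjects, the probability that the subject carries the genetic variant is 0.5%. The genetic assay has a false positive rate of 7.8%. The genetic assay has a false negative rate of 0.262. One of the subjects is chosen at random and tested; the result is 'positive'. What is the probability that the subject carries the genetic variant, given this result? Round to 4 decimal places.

P(H | E) ≈ 0.0454

Let H be the event that the subject carries the genetic variant. P(H) = 0.005, so P(¬H) = 0.995. With E the 'positive' result, P(E|H) = 0.738 and P(E|¬H) = 0.078.
P(E) = 0.738·0.005 + 0.078·0.995 = 0.0036900 + 0.077610 = 0.081300.
By Bayes' theorem, P(H|E) = 0.0036900 / 0.081300 = 0.0454.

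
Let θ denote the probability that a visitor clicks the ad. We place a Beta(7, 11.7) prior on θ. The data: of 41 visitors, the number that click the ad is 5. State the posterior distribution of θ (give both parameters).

Posterior: Beta(12, 47.7)

Observing 5 successes and 36 failures updates Beta(7, 11.7) by adding the success and failure counts to the two shape parameters: α = 7+5 = 12, β = 11.7+36 = 47.7.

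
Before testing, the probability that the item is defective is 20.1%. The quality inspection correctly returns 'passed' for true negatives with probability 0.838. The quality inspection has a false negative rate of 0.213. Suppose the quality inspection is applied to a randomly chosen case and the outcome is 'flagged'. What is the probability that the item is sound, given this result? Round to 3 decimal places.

Let H be the event that the item is defective. P(H) = 0.201, so P(¬H) = 0.799. With E the 'flagged' result, P(E|H) = 0.787 and P(E|¬H) = 0.162.
P(E) = 0.787·0.201 + 0.162·0.799 = 0.15819 + 0.12944 = 0.28763.
By Bayes' theorem, P(H|E) = 0.15819 / 0.28763 = 0.550. Hence P(¬H|E) = 1 − 0.550 = 0.450.

P(¬H | E) ≈ 0.450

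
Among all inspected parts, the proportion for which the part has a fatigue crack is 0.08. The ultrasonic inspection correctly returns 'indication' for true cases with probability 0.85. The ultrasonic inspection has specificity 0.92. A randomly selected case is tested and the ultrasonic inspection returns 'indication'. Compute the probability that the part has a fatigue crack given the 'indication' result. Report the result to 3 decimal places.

Let H be the event that the part has a fatigue crack. P(H) = 0.08, so P(¬H) = 0.92. With E the 'indication' result, P(E|H) = 0.85 and P(E|¬H) = 0.08.
P(E) = 0.85·0.08 + 0.08·0.92 = 0.068000 + 0.073600 = 0.14160.
By Bayes' theorem, P(H|E) = 0.068000 / 0.14160 = 0.480.

P(H | E) ≈ 0.480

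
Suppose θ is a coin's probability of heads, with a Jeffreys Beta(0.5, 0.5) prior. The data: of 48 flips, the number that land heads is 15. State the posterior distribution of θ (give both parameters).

Observing 15 successes and 33 failures updates Beta(0.5, 0.5) by adding the success and failure counts to the two shape parameters: α = 0.5+15 = 15.5, β = 0.5+33 = 33.5.

Posterior: Beta(15.5, 33.5)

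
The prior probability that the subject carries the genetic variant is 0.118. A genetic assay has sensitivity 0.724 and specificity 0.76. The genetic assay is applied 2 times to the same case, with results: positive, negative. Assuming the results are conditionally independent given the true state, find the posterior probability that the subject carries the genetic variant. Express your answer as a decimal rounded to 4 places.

Let H be the event that the subject carries the genetic variant; start with P(H) = 0.118. P('positive'|H) = 0.724, P('positive'|¬H) = 0.24.
Update on result 1 ('positive'): P(H) ← 0.724·0.1180 / (0.724·0.1180 + 0.24·0.8820) = 0.085432/0.29711 = 0.2875.
Update on result 2 ('negative'): P(H) ← 0.276·0.2875 / (0.276·0.2875 + 0.76·0.7125) = 0.079361/0.62083 = 0.1278.

Posterior P(H) ≈ 0.1278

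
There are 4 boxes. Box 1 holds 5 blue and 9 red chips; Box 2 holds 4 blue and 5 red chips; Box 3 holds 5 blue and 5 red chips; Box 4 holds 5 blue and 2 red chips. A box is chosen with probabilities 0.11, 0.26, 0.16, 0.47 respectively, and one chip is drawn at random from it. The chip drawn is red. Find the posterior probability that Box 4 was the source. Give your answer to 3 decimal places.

P(red|Box 1) = 0.6429; P(red|Box 2) = 0.5556; P(red|Box 3) = 0.5; P(red|Box 4) = 0.2857.
Prior × likelihood for each source: 0.11·0.6429=0.07071, 0.26·0.5556=0.1444, 0.16·0.5=0.08000, 0.47·0.2857=0.1343. Summing gives P(red) = 0.42944.
P(Box 4 | red) = 0.1343 / 0.42944 = 0.313.

Posterior probability ≈ 0.313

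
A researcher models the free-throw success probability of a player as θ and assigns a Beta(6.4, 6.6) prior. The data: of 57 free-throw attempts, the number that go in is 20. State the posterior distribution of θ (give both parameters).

Posterior: Beta(26.4, 43.6)

Observing 20 successes and 37 failures updates Beta(6.4, 6.6) by adding the success and failure counts to the two shape parameters: α = 6.4+20 = 26.4, β = 6.6+37 = 43.6.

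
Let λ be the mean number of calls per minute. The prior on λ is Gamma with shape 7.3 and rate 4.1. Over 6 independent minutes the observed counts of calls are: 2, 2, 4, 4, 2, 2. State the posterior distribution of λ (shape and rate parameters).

Posterior: Gamma(shape=23.3, rate=10.1)

Total count ∑xᵢ = 16 over n = 6 minutes.
Gamma is conjugate to the Poisson likelihood: posterior is Gamma(shape = 7.3+16 = 23.3, rate = 4.1+6 = 10.1).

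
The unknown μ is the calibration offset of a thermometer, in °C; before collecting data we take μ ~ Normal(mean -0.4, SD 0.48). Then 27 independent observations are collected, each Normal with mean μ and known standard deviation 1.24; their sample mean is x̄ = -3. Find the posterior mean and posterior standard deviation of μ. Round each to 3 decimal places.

Prior precision 1/τ₀² = 1/0.48² = 4.34028; data precision n/σ² = 27/1.24² = 17.5598.
Posterior precision = 4.34028 + 17.5598 = 21.9001, giving posterior SD = 1/√21.9001 = 0.214.
Posterior mean = (4.34028·-0.4 + 17.5598·-3) / 21.9001 = -2.485.

Posterior mean ≈ -2.485; posterior SD ≈ 0.214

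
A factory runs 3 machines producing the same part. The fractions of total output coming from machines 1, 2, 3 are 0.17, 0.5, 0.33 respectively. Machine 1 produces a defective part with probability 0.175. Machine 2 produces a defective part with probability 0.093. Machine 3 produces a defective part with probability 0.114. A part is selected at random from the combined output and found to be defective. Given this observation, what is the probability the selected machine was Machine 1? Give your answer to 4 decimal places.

Posterior probability ≈ 0.2613

Tabulate prior·likelihood by source: [1] prior 0.17, lik 0.175, product 0.02975; [2] prior 0.5, lik 0.093, product 0.04650; [3] prior 0.33, lik 0.114, product 0.03762.
Normalizing constant = 0.11387; the posterior for Machine 1 is its product over the sum, 0.02975/0.11387 = 0.2613.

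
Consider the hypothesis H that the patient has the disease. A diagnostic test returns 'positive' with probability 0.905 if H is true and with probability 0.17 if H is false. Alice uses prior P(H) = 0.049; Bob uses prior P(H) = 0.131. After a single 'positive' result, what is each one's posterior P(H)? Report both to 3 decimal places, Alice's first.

P('+'|H) = 0.905, P('+'|¬H) = 0.17.
Alice: numerator 0.905·0.049 = 0.044345; evidence = 0.044345+0.17·0.951 = 0.20602; posterior = 0.215.
Bob: numerator 0.905·0.131 = 0.11856; evidence = 0.11856+0.17·0.869 = 0.26628; posterior = 0.445.

Alice: 0.215; Bob: 0.445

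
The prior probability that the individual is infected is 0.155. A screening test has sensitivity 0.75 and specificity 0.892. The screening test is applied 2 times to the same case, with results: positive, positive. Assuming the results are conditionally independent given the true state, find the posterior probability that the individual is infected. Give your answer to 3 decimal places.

Posterior P(H) ≈ 0.898

With H the event that the individual is infected, the joint likelihood of the observed sequence is P(data|H) = 0.75·0.75 = 0.56250 and P(data|¬H) = 0.108·0.108 = 0.011664.
Bayes: P(H|data) = 0.155·0.56250 / (0.155·0.56250 + 0.845·0.011664) = 0.087188/0.097044 = 0.8984.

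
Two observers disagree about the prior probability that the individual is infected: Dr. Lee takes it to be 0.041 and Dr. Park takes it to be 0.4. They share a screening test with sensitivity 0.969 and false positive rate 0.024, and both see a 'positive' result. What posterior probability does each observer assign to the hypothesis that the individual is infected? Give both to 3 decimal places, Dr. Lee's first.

Dr. Lee: 0.633; Dr. Park: 0.964

The likelihood ratio for a 'positive' result is 0.969/0.024 = 40.375.
Dr. Lee: prior odds 0.041/0.959 = 0.042753; posterior odds 1.7261; posterior probability 0.633.
Dr. Park: prior odds 0.4/0.6 = 0.66667; posterior odds 26.917; posterior probability 0.964.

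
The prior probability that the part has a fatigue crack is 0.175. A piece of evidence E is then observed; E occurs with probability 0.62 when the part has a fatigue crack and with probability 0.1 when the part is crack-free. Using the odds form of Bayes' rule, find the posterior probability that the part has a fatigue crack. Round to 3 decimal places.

Posterior probability ≈ 0.568

Prior odds = 0.175/(1−0.175) = 0.21212.
Likelihood ratio for E = 0.62/0.1 = 6.2000.
Posterior odds = prior odds × LR = 1.3152.
Posterior probability = odds/(1+odds) = 1.3152/2.3152 = 0.568.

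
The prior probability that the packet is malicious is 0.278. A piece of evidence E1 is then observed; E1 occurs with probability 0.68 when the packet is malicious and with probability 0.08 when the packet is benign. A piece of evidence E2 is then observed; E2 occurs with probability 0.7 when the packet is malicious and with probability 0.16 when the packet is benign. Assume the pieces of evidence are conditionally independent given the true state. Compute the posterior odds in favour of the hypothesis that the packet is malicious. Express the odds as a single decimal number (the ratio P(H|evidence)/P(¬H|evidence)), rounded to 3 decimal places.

Prior odds = 0.278/(1−0.278) = 0.38504. In log-odds, ln(0.38504) = -0.95440.
Add log likelihood ratios: ln(8.5000) + ln(4.3750) = 3.6160.
Posterior log-odds = 2.6616, so posterior odds = exp(2.6616) = 14.319.

Posterior odds ≈ 14.319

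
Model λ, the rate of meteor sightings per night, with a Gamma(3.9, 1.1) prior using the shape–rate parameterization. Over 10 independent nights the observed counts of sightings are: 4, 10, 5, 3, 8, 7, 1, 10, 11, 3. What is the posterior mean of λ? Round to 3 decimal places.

The Poisson likelihood adds the total count to the shape and the number of exposure periods to the rate. Here ∑xᵢ = 62 and n = 10, so shape 3.9→65.9 and rate 1.1→11.1.
E[λ | data] = 65.9/11.1 = 5.937.

Posterior mean ≈ 5.937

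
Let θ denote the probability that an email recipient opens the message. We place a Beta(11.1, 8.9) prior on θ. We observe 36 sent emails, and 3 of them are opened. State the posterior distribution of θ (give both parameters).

Posterior: Beta(14.1, 41.9)

The binomial likelihood is conjugate to the Beta prior: with 3 successes and 33 failures, the posterior is Beta(11.1+3, 8.9+33) = Beta(14.1, 41.9).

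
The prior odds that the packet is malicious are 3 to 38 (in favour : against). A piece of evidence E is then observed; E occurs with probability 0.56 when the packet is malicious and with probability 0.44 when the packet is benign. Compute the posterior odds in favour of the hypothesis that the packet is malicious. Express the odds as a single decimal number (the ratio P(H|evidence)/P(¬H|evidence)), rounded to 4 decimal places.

Prior odds = 3/38 = 0.078947. In log-odds, ln(0.078947) = -2.5390.
Add log likelihood ratio: ln(1.2727) = 0.24116.
Posterior log-odds = -2.2978, so posterior odds = exp(-2.2978) = 0.10048.

Posterior odds ≈ 0.1005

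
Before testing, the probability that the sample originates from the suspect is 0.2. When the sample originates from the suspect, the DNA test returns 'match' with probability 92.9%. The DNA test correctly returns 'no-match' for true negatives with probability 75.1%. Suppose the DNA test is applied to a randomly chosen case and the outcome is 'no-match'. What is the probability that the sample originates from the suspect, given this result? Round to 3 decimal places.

Write H for 'the sample originates from the suspect'. Prior odds H:¬H = 0.2/0.8 = 0.25000. For the 'no-match' outcome, the likelihood ratio is 0.071/0.751 = 0.094541.
Posterior odds = 0.25000 × 0.094541 = 0.023635, so P(H|E) = 0.023635/(1+0.023635) = 0.023.

P(H | E) ≈ 0.023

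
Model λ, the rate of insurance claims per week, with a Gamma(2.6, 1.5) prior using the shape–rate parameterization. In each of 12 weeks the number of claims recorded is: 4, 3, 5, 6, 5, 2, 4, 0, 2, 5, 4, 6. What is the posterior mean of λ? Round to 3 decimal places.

Posterior mean ≈ 3.600

Total count ∑xᵢ = 46 over n = 12 weeks.
Gamma is conjugate to the Poisson likelihood: posterior is Gamma(shape = 2.6+46 = 48.6, rate = 1.5+12 = 13.5).
Posterior mean = shape/rate = 48.6/13.5 = 3.600.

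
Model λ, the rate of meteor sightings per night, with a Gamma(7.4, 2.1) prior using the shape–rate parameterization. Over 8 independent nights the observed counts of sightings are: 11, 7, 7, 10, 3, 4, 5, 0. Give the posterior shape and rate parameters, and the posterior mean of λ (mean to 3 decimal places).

Posterior: Gamma(shape=54.4, rate=10.1); mean ≈ 5.386

The Poisson likelihood adds the total count to the shape and the number of exposure periods to the rate. Here ∑xᵢ = 47 and n = 8, so shape 7.4→54.4 and rate 2.1→10.1.
Posterior mean = shape/rate = 54.4/10.1 = 5.386.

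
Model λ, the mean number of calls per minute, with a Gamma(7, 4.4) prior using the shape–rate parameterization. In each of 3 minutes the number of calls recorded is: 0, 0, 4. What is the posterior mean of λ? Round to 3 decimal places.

Total count ∑xᵢ = 4 over n = 3 minutes.
Gamma is conjugate to the Poisson likelihood: posterior is Gamma(shape = 7+4 = 11, rate = 4.4+3 = 7.4).
Posterior mean = shape/rate = 11/7.4 = 1.486.

Posterior mean ≈ 1.486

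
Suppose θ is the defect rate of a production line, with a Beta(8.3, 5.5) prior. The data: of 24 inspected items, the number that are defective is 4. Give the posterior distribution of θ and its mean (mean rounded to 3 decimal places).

The binomial likelihood is conjugate to the Beta prior: with 4 successes and 20 failures, the posterior is Beta(8.3+4, 5.5+20) = Beta(12.3, 25.5).
Posterior mean = α/(α+β) = 12.3/37.8 = 0.325.

Posterior: Beta(12.3, 25.5); mean ≈ 0.325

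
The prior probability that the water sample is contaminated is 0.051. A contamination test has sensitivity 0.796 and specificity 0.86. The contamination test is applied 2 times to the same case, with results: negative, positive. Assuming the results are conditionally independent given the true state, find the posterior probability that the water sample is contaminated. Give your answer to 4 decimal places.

With H the event that the water sample is contaminated, the joint likelihood of the observed sequence is P(data|H) = 0.204·0.796 = 0.16238 and P(data|¬H) = 0.86·0.14 = 0.12040.
Bayes: P(H|data) = 0.051·0.16238 / (0.051·0.16238 + 0.949·0.12040) = 0.0082816/0.12254 = 0.0676.

Posterior P(H) ≈ 0.0676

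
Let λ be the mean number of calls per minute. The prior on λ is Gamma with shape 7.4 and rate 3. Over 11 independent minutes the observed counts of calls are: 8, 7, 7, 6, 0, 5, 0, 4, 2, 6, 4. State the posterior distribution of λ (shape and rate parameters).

Total count ∑xᵢ = 49 over n = 11 minutes.
Gamma is conjugate to the Poisson likelihood: posterior is Gamma(shape = 7.4+49 = 56.4, rate = 3+11 = 14).

Posterior: Gamma(shape=56.4, rate=14)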